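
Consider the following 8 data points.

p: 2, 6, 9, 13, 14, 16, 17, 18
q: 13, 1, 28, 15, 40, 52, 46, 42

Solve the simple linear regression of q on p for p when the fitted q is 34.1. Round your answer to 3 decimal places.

13.582

n = 8, Σx = 95, Σy = 237, Σxy = 3409, Σx² = 1355
Sxx = Σx² − (Σx)²/n = 1355 − 1128.125 = 226.875
Sxy = Σxy − (Σx)(Σy)/n = 3409 − 2814.375 = 594.625
b = Sxy/Sxx = 594.625/226.875 = 2.620937
a = ȳ − b·x̄ = 29.625 − 2.620937·11.875 = -1.498623
Set a + b·x = 34.1: x = (34.1 − (-1.498623)) / 2.620937 = 13.582405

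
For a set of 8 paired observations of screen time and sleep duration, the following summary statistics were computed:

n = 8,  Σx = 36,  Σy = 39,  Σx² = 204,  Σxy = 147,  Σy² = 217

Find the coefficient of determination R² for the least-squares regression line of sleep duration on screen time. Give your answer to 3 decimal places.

Sxx = Σx² − (Σx)²/n = 204 − 162 = 42
Sxy = Σxy − (Σx)(Σy)/n = 147 − 175.5 = -28.5
Syy = Σy² − (Σy)²/n = 217 − 190.125 = 26.875
R² = Sxy²/(Sxx·Syy) = (-28.5)²/(42·26.875) = 0.719601

0.720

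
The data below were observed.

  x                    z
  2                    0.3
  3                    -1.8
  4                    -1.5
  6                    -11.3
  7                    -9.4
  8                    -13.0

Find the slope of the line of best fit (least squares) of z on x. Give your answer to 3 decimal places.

n = 6, Σx = 30, Σy = -36.7, Σxy = -248.4, Σx² = 178
Sxx = Σx² − (Σx)²/n = 178 − 150 = 28
Sxy = Σxy − (Σx)(Σy)/n = -248.4 − (-183.5) = -64.9
b = Sxy/Sxx = -64.9/28 = -2.317857

-2.318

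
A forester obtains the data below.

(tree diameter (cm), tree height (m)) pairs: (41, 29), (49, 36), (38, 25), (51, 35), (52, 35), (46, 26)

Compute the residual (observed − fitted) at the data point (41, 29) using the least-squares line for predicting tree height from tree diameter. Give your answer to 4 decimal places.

1.8059

n = 6, Σx = 277, Σy = 186, Σxy = 8704, Σx² = 12947
Sxx = Σx² − (Σx)²/n = 12947 − 12788.166667 = 158.833333
Sxy = Σxy − (Σx)(Σy)/n = 8704 − 8587 = 117
b = Sxy/Sxx = 117/158.833333 = 0.736621
a = ȳ − b·x̄ = 31 − 0.736621·46.166667 = -3.007345
ŷ(41) = -3.007345 + 0.736621·41 = 27.194124
residual = y − ŷ = 29 − 27.194124 = 1.805876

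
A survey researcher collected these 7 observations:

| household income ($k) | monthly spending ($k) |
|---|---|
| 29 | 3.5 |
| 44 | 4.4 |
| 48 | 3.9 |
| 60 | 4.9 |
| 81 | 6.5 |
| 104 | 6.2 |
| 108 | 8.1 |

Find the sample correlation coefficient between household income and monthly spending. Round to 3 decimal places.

n = 7, Σx = 474, Σy = 37.5, Σxy = 2822.4, Σx² = 37722, Σy² = 217.13
Sxx = Σx² − (Σx)²/n = 37722 − 32096.571429 = 5625.428571
Sxy = Σxy − (Σx)(Σy)/n = 2822.4 − 2539.285714 = 283.114286
Syy = Σy² − (Σy)²/n = 217.13 − 200.892857 = 16.237143
r = Sxy/√(Sxx·Syy) = 283.114286/√(91340.887347) = 283.114286/302.226550 = 0.936762

0.937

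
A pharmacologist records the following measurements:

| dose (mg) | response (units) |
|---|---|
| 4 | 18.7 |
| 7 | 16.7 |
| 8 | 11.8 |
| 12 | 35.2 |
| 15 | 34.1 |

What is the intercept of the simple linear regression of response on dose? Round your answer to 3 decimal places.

5.072

n = 5, Σx = 46, Σy = 116.5, Σxy = 1220, Σx² = 498
Sxx = Σx² − (Σx)²/n = 498 − 423.2 = 74.8
Sxy = Σxy − (Σx)(Σy)/n = 1220 − 1071.8 = 148.2
b = Sxy/Sxx = 148.2/74.8 = 1.981283
a = ȳ − b·x̄ = 23.3 − 1.981283·9.2 = 5.072193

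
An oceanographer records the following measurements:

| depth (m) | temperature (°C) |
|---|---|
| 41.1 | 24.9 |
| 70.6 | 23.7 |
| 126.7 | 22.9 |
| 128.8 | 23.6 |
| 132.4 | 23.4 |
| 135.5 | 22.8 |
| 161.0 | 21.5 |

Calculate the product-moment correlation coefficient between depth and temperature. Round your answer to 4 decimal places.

n = 7, Σx = 796.1, Σy = 162.8, Σxy = 18286.78, Σx² = 101126.91, Σy² = 3792.72
Sxx = Σx² − (Σx)²/n = 101126.91 − 90539.315714 = 10587.594286
Sxy = Σxy − (Σx)(Σy)/n = 18286.78 − 18515.011429 = -228.231429
Syy = Σy² − (Σy)²/n = 3792.72 − 3786.262857 = 6.457143
r = Sxy/√(Sxx·Syy) = -228.231429/√(68365.608816) = -228.231429/261.468179 = -0.872884

-0.8729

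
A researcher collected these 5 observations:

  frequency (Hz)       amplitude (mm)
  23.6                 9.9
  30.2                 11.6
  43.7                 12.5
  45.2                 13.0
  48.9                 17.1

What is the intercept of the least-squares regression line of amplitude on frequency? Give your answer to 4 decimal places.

4.8693

n = 5, Σx = 191.6, Σy = 64.1, Σxy = 2554, Σx² = 7812.94
Sxx = Σx² − (Σx)²/n = 7812.94 − 7342.112 = 470.828
Sxy = Σxy − (Σx)(Σy)/n = 2554 − 2456.312 = 97.688
b = Sxy/Sxx = 97.688/470.828 = 0.207481
a = ȳ − b·x̄ = 12.82 − 0.207481·38.32 = 4.869317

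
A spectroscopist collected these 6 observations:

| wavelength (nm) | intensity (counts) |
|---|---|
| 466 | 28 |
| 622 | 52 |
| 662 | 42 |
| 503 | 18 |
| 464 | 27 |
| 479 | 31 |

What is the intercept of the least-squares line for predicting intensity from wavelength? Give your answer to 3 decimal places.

n = 6, Σx = 3196, Σy = 198, Σxy = 109627, Σx² = 1740030
Sxx = Σx² − (Σx)²/n = 1740030 − 1702402.666667 = 37627.333333
Sxy = Σxy − (Σx)(Σy)/n = 109627 − 105468 = 4159
b = Sxy/Sxx = 4159/37627.333333 = 0.110531
a = ȳ − b·x̄ = 33 − 0.110531·532.666667 = -25.876366

-25.876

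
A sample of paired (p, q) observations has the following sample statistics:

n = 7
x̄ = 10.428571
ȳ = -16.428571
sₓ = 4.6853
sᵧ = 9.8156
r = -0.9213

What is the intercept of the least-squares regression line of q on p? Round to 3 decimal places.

b = r · sᵧ/sₓ = -0.9213 · 9.8156/4.6853 = -1.930103
a = ȳ − b·x̄ = -16.428571 − (-1.930103)·10.428571 = 3.699647

3.700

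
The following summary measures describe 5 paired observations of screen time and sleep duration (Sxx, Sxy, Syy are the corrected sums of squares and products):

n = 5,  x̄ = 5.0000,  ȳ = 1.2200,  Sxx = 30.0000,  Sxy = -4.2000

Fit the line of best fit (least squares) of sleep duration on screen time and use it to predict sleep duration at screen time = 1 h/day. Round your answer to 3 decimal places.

b = Sxy/Sxx = -4.2/30 = -0.14
a = ȳ − b·x̄ = 1.22 − (-0.14)·5 = 1.92
ŷ(1) = a + b·1 = 1.92 + (-0.14)·1 = 1.78

1.780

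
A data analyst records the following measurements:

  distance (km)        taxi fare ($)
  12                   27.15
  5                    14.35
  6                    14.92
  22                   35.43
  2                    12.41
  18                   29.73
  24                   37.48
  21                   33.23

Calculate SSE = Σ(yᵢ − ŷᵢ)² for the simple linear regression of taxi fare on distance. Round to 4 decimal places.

18.3559

n = 8, Σx = 110, Σy = 204.7, Σxy = 3423.84, Σx² = 2034, Σy² = 5967.8006
Sxx = Σx² − (Σx)²/n = 2034 − 1512.5 = 521.5
Sxy = Σxy − (Σx)(Σy)/n = 3423.84 − 2814.625 = 609.215
Syy = Σy² − (Σy)²/n = 5967.8006 − 5237.76125 = 730.03935
b = Sxy/Sxx = 609.215/521.5 = 1.168198
SSE = Syy − b·Sxy = 730.03935 − 1.168198·609.215 = 18.355906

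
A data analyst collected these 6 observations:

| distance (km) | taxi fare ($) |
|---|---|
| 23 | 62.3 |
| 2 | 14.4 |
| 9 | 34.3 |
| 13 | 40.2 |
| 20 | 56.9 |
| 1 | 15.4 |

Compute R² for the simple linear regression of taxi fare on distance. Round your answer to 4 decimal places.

0.9940

n = 6, Σx = 68, Σy = 223.5, Σxy = 3446.4, Σx² = 1184, Σy² = 10355.95
Sxx = Σx² − (Σx)²/n = 1184 − 770.666667 = 413.333333
Sxy = Σxy − (Σx)(Σy)/n = 3446.4 − 2533 = 913.4
Syy = Σy² − (Σy)²/n = 10355.95 − 8325.375 = 2030.575
R² = Sxy²/(Sxx·Syy) = (913.4)²/(413.333333·2030.575) = 0.994037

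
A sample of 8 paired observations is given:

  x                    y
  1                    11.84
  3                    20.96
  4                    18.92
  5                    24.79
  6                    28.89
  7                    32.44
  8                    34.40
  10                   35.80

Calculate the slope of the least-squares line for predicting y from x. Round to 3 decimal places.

n = 8, Σx = 44, Σy = 208.04, Σxy = 1307.97, Σx² = 300
Sxx = Σx² − (Σx)²/n = 300 − 242 = 58
Sxy = Σxy − (Σx)(Σy)/n = 1307.97 − 1144.22 = 163.75
b = Sxy/Sxx = 163.75/58 = 2.823276

2.823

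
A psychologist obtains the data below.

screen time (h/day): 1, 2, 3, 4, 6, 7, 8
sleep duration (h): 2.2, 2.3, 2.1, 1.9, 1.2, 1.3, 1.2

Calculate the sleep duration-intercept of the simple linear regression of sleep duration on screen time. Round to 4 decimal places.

n = 7, Σx = 31, Σy = 12.2, Σxy = 46.6, Σx² = 179
Sxx = Σx² − (Σx)²/n = 179 − 137.285714 = 41.714286
Sxy = Σxy − (Σx)(Σy)/n = 46.6 − 54.028571 = -7.428571
b = Sxy/Sxx = -7.428571/41.714286 = -0.178082
a = ȳ − b·x̄ = 1.742857 − (-0.178082)·4.428571 = 2.531507

2.5315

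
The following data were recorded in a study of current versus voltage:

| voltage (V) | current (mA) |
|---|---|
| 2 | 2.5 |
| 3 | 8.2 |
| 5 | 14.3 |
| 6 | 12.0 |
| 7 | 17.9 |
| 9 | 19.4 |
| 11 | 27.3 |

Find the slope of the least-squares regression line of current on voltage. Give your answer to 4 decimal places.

n = 7, Σx = 43, Σy = 101.6, Σxy = 773.3, Σx² = 325
Sxx = Σx² − (Σx)²/n = 325 − 264.142857 = 60.857143
Sxy = Σxy − (Σx)(Σy)/n = 773.3 − 624.114286 = 149.185714
b = Sxy/Sxx = 149.185714/60.857143 = 2.451408

2.4514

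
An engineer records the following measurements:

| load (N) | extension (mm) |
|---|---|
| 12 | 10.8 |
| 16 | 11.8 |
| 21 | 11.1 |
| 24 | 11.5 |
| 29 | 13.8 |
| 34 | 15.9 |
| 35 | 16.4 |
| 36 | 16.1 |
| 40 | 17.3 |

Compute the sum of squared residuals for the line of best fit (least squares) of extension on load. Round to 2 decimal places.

n = 9, Σx = 247, Σy = 124.7, Σxy = 3613.9, Σx² = 7535, Σy² = 1782.05
Sxx = Σx² − (Σx)²/n = 7535 − 6778.777778 = 756.222222
Sxy = Σxy − (Σx)(Σy)/n = 3613.9 − 3422.322222 = 191.577778
Syy = Σy² − (Σy)²/n = 1782.05 − 1727.787778 = 54.262222
b = Sxy/Sxx = 191.577778/756.222222 = 0.253335
SSE = Syy − b·Sxy = 54.262222 − 0.253335·191.577778 = 5.728810

5.73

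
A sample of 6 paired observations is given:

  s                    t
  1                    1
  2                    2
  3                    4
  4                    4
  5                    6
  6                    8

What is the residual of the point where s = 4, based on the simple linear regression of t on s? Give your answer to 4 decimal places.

-0.8381

n = 6, Σx = 21, Σy = 25, Σxy = 111, Σx² = 91
Sxx = Σx² − (Σx)²/n = 91 − 73.5 = 17.5
Sxy = Σxy − (Σx)(Σy)/n = 111 − 87.5 = 23.5
b = Sxy/Sxx = 23.5/17.5 = 1.342857
a = ȳ − b·x̄ = 4.166667 − 1.342857·3.5 = -0.533333
ŷ(4) = -0.533333 + 1.342857·4 = 4.838095
residual = y − ŷ = 4 − 4.838095 = -0.838095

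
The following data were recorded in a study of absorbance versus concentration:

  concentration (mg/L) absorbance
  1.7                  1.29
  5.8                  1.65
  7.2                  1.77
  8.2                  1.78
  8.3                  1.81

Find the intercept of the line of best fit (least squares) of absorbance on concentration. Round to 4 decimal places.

n = 5, Σx = 31.2, Σy = 8.3, Σxy = 54.126, Σx² = 224.5
Sxx = Σx² − (Σx)²/n = 224.5 − 194.688 = 29.812
Sxy = Σxy − (Σx)(Σy)/n = 54.126 − 51.792 = 2.334
b = Sxy/Sxx = 2.334/29.812 = 0.078291
a = ȳ − b·x̄ = 1.66 − 0.078291·6.24 = 1.171467

1.1715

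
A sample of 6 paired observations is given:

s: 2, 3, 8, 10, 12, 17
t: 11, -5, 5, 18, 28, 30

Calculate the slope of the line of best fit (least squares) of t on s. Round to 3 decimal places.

n = 6, Σx = 52, Σy = 87, Σxy = 1073, Σx² = 610
Sxx = Σx² − (Σx)²/n = 610 − 450.666667 = 159.333333
Sxy = Σxy − (Σx)(Σy)/n = 1073 − 754 = 319
b = Sxy/Sxx = 319/159.333333 = 2.002092

2.002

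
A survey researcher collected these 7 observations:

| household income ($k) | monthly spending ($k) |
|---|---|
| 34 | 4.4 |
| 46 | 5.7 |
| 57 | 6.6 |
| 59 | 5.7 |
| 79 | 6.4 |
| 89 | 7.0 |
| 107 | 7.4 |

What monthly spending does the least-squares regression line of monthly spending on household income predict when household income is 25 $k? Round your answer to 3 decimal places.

4.684

n = 7, Σx = 471, Σy = 43.2, Σxy = 3044.7, Σx² = 35613
Sxx = Σx² − (Σx)²/n = 35613 − 31691.571429 = 3921.428571
Sxy = Σxy − (Σx)(Σy)/n = 3044.7 − 2906.742857 = 137.957143
b = Sxy/Sxx = 137.957143/3921.428571 = 0.035180
a = ȳ − b·x̄ = 6.171429 − 0.035180·67.285714 = 3.804295
ŷ(25) = a + b·25 = 3.804295 + 0.035180·25 = 4.683803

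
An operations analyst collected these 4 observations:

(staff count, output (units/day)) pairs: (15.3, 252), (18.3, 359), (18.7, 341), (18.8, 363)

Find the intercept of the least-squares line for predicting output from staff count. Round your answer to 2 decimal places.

n = 4, Σx = 71.1, Σy = 1315, Σxy = 23626.4, Σx² = 1272.11
Sxx = Σx² − (Σx)²/n = 1272.11 − 1263.8025 = 8.3075
Sxy = Σxy − (Σx)(Σy)/n = 23626.4 − 23374.125 = 252.275
b = Sxy/Sxx = 252.275/8.3075 = 30.367138
a = ȳ − b·x̄ = 328.75 − 30.367138·17.775 = -211.025880

-211.03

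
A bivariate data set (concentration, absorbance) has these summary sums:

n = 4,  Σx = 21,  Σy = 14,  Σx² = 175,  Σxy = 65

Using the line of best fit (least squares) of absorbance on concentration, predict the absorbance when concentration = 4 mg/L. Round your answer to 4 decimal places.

3.6641

Sxx = Σx² − (Σx)²/n = 175 − 110.25 = 64.75
Sxy = Σxy − (Σx)(Σy)/n = 65 − 73.5 = -8.5
b = Sxy/Sxx = -8.5/64.75 = -0.131274
a = ȳ − b·x̄ = 3.5 − (-0.131274)·5.25 = 4.189189
ŷ(4) = a + b·4 = 4.189189 + (-0.131274)·4 = 3.664093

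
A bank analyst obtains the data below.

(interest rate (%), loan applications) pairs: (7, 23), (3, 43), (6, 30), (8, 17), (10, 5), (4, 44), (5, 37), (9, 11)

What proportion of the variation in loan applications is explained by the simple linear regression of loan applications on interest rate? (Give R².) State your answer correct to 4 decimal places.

n = 8, Σx = 52, Σy = 210, Σxy = 1116, Σx² = 380, Σy² = 7018
Sxx = Σx² − (Σx)²/n = 380 − 338 = 42
Sxy = Σxy − (Σx)(Σy)/n = 1116 − 1365 = -249
Syy = Σy² − (Σy)²/n = 7018 − 5512.5 = 1505.5
R² = Sxy²/(Sxx·Syy) = (-249)²/(42·1505.5) = 0.980548

0.9805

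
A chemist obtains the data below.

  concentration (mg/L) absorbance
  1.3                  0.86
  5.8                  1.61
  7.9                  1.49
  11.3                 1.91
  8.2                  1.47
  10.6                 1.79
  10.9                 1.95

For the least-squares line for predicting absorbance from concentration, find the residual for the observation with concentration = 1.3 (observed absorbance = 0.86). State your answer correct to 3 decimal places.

n = 7, Σx = 56, Σy = 11.08, Σxy = 96.093, Σx² = 523.84
Sxx = Σx² − (Σx)²/n = 523.84 − 448 = 75.84
Sxy = Σxy − (Σx)(Σy)/n = 96.093 − 88.64 = 7.453
b = Sxy/Sxx = 7.453/75.84 = 0.098273
a = ȳ − b·x̄ = 1.582857 − 0.098273·8 = 0.796676
ŷ(1.3) = 0.796676 + 0.098273·1.3 = 0.924430
residual = y − ŷ = 0.86 − 0.924430 = -0.064430

-0.064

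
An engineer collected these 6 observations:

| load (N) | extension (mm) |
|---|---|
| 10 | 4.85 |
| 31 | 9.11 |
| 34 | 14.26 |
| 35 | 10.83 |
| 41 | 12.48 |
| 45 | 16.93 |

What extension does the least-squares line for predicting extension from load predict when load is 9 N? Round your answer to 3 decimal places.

4.044

n = 6, Σx = 196, Σy = 68.46, Σxy = 2468.33, Σx² = 7148
Sxx = Σx² − (Σx)²/n = 7148 − 6402.666667 = 745.333333
Sxy = Σxy − (Σx)(Σy)/n = 2468.33 − 2236.36 = 231.97
b = Sxy/Sxx = 231.97/745.333333 = 0.311230
a = ȳ − b·x̄ = 11.41 − 0.311230·32.666667 = 1.243157
ŷ(9) = a + b·9 = 1.243157 + 0.311230·9 = 4.044226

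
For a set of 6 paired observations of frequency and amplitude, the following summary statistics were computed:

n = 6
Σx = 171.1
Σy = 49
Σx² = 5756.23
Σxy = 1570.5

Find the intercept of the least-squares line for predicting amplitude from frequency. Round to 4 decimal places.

2.5356

Sxx = Σx² − (Σx)²/n = 5756.23 − 4879.201667 = 877.028333
Sxy = Σxy − (Σx)(Σy)/n = 1570.5 − 1397.316667 = 173.183333
b = Sxy/Sxx = 173.183333/877.028333 = 0.197466
a = ȳ − b·x̄ = 8.166667 − 0.197466·28.516667 = 2.535593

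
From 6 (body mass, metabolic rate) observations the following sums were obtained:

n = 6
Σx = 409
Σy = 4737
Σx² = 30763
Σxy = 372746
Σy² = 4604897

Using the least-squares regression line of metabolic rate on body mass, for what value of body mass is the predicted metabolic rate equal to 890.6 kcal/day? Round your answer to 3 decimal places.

Sxx = Σx² − (Σx)²/n = 30763 − 27880.166667 = 2882.833333
Sxy = Σxy − (Σx)(Σy)/n = 372746 − 322905.5 = 49840.5
b = Sxy/Sxx = 49840.5/2882.833333 = 17.288721
a = ȳ − b·x̄ = 789.5 − 17.288721·68.166667 = -389.014453
Set a + b·x = 890.6: x = (890.6 − (-389.014453)) / 17.288721 = 74.014410

74.014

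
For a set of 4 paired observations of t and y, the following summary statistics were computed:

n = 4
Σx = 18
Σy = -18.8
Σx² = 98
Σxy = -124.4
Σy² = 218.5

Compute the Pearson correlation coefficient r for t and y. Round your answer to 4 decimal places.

Sxx = Σx² − (Σx)²/n = 98 − 81 = 17
Sxy = Σxy − (Σx)(Σy)/n = -124.4 − (-84.6) = -39.8
Syy = Σy² − (Σy)²/n = 218.5 − 88.36 = 130.14
r = Sxy/√(Sxx·Syy) = -39.8/√(2212.38) = -39.8/47.035944 = -0.846161

-0.8462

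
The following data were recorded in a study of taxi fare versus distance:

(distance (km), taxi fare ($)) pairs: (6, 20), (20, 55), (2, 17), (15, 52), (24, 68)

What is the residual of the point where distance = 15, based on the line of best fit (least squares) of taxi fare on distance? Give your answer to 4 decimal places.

n = 5, Σx = 67, Σy = 212, Σxy = 3666, Σx² = 1241
Sxx = Σx² − (Σx)²/n = 1241 − 897.8 = 343.2
Sxy = Σxy − (Σx)(Σy)/n = 3666 − 2840.8 = 825.2
b = Sxy/Sxx = 825.2/343.2 = 2.404429
a = ȳ − b·x̄ = 42.4 − 2.404429·13.4 = 10.180653
ŷ(15) = 10.180653 + 2.404429·15 = 46.247086
residual = y − ŷ = 52 − 46.247086 = 5.752914

5.7529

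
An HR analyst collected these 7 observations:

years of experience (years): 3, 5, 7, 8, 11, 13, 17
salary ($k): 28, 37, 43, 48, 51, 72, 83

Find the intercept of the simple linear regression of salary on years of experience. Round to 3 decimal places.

15.866

n = 7, Σx = 64, Σy = 362, Σxy = 3862, Σx² = 726
Sxx = Σx² − (Σx)²/n = 726 − 585.142857 = 140.857143
Sxy = Σxy − (Σx)(Σy)/n = 3862 − 3309.714286 = 552.285714
b = Sxy/Sxx = 552.285714/140.857143 = 3.920892
a = ȳ − b·x̄ = 51.714286 − 3.920892·9.142857 = 15.866126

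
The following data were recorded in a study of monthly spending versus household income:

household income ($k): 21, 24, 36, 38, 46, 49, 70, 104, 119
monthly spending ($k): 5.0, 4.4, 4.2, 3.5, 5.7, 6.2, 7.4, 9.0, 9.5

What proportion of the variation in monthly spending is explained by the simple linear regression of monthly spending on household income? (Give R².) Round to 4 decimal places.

n = 9, Σx = 507, Σy = 54.9, Σxy = 3645.3, Σx² = 38151, Σy² = 371.19
Sxx = Σx² − (Σx)²/n = 38151 − 28561 = 9590
Sxy = Σxy − (Σx)(Σy)/n = 3645.3 − 3092.7 = 552.6
Syy = Σy² − (Σy)²/n = 371.19 − 334.89 = 36.3
R² = Sxy²/(Sxx·Syy) = (552.6)²/(9590·36.3) = 0.877196

0.8772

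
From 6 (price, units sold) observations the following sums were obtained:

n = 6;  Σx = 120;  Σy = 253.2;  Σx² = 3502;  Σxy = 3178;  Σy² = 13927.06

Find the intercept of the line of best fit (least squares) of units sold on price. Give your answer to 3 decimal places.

76.429

Sxx = Σx² − (Σx)²/n = 3502 − 2400 = 1102
Sxy = Σxy − (Σx)(Σy)/n = 3178 − 5064 = -1886
b = Sxy/Sxx = -1886/1102 = -1.711434
a = ȳ − b·x̄ = 42.2 − (-1.711434)·20 = 76.428675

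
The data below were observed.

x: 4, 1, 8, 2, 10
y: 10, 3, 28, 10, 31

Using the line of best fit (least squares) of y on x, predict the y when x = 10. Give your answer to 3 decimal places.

n = 5, Σx = 25, Σy = 82, Σxy = 597, Σx² = 185
Sxx = Σx² − (Σx)²/n = 185 − 125 = 60
Sxy = Σxy − (Σx)(Σy)/n = 597 − 410 = 187
b = Sxy/Sxx = 187/60 = 3.116667
a = ȳ − b·x̄ = 16.4 − 3.116667·5 = 0.816667
ŷ(10) = a + b·10 = 0.816667 + 3.116667·10 = 31.983333

31.983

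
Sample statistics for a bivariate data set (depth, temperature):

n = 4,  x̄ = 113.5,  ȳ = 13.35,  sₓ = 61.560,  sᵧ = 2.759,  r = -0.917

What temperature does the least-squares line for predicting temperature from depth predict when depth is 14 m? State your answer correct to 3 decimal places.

b = r · sᵧ/sₓ = -0.917 · 2.759/61.56 = -0.041098
a = ȳ − b·x̄ = 13.35 − (-0.041098)·113.5 = 18.014642
ŷ(14) = a + b·14 = 18.014642 + (-0.041098)·14 = 17.439267

17.439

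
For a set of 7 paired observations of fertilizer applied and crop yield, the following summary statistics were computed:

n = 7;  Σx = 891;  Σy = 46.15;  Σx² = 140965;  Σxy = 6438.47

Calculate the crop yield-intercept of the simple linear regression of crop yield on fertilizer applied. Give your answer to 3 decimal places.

Sxx = Σx² − (Σx)²/n = 140965 − 113411.571429 = 27553.428571
Sxy = Σxy − (Σx)(Σy)/n = 6438.47 − 5874.235714 = 564.234286
b = Sxy/Sxx = 564.234286/27553.428571 = 0.020478
a = ȳ − b·x̄ = 6.592857 − 0.020478·127.285714 = 3.986323

3.986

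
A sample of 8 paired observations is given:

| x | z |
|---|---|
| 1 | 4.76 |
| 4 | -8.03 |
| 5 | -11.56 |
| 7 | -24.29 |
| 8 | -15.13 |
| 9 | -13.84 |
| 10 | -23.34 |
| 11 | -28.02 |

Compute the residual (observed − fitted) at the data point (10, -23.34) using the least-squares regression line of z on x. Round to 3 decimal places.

n = 8, Σx = 55, Σy = -119.45, Σxy = -1042.41, Σx² = 457
Sxx = Σx² − (Σx)²/n = 457 − 378.125 = 78.875
Sxy = Σxy − (Σx)(Σy)/n = -1042.41 − (-821.21875) = -221.19125
b = Sxy/Sxx = -221.19125/78.875 = -2.804326
a = ȳ − b·x̄ = -14.93125 − (-2.804326)·6.875 = 4.348494
ŷ(10) = 4.348494 + (-2.804326)·10 = -23.694770
residual = y − ŷ = -23.34 − (-23.694770) = 0.354770

0.355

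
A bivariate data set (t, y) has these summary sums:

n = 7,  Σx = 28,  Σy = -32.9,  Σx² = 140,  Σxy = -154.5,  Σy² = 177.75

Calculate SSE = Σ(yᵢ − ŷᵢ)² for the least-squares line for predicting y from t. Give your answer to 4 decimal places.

4.3911

Sxx = Σx² − (Σx)²/n = 140 − 112 = 28
Sxy = Σxy − (Σx)(Σy)/n = -154.5 − (-131.6) = -22.9
Syy = Σy² − (Σy)²/n = 177.75 − 154.63 = 23.12
b = Sxy/Sxx = -22.9/28 = -0.817857
SSE = Syy − b·Sxy = 23.12 − (-0.817857)·(-22.9) = 4.391071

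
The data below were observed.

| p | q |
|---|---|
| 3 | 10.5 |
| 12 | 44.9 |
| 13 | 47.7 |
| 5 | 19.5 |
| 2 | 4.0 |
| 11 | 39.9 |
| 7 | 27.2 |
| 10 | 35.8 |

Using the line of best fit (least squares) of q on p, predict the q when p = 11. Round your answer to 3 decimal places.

40.597

n = 8, Σx = 63, Σy = 229.5, Σxy = 2283.2, Σx² = 621
Sxx = Σx² − (Σx)²/n = 621 − 496.125 = 124.875
Sxy = Σxy − (Σx)(Σy)/n = 2283.2 − 1807.3125 = 475.8875
b = Sxy/Sxx = 475.8875/124.875 = 3.810911
a = ȳ − b·x̄ = 28.6875 − 3.810911·7.875 = -1.323423
ŷ(11) = a + b·11 = -1.323423 + 3.810911·11 = 40.596597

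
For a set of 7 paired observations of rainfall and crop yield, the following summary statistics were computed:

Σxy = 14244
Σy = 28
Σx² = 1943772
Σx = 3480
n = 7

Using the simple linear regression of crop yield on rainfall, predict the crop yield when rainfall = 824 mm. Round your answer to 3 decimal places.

4.496

Sxx = Σx² − (Σx)²/n = 1943772 − 1730057.142857 = 213714.857143
Sxy = Σxy − (Σx)(Σy)/n = 14244 − 13920 = 324
b = Sxy/Sxx = 324/213714.857143 = 0.001516
a = ȳ − b·x̄ = 4 − 0.001516·497.142857 = 3.246312
ŷ(824) = a + b·824 = 3.246312 + 0.001516·824 = 4.495528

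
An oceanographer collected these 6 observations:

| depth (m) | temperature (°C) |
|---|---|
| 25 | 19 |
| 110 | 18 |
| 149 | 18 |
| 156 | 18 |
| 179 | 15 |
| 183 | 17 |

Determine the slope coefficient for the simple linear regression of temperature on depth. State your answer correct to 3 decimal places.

n = 6, Σx = 802, Σy = 105, Σxy = 13741, Σx² = 124792
Sxx = Σx² − (Σx)²/n = 124792 − 107200.666667 = 17591.333333
Sxy = Σxy − (Σx)(Σy)/n = 13741 − 14035 = -294
b = Sxy/Sxx = -294/17591.333333 = -0.016713

-0.017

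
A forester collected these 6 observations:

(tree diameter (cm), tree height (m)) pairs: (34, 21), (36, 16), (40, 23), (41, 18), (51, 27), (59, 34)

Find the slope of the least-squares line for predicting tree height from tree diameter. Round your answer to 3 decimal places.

0.616

n = 6, Σx = 261, Σy = 139, Σxy = 6331, Σx² = 11815
Sxx = Σx² − (Σx)²/n = 11815 − 11353.5 = 461.5
Sxy = Σxy − (Σx)(Σy)/n = 6331 − 6046.5 = 284.5
b = Sxy/Sxx = 284.5/461.5 = 0.616468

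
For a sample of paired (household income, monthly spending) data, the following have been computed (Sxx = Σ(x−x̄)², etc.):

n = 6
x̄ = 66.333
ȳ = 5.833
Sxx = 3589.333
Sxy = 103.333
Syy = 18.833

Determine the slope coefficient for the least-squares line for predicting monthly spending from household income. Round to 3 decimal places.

0.029

b = Sxy/Sxx = 103.333/3589.333 = 0.028789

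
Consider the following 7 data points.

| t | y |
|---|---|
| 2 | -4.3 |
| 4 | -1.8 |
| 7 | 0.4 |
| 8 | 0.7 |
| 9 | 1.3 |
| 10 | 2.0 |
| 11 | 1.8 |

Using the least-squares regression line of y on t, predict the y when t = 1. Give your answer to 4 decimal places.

n = 7, Σx = 51, Σy = 0.1, Σxy = 44.1, Σx² = 435
Sxx = Σx² − (Σx)²/n = 435 − 371.571429 = 63.428571
Sxy = Σxy − (Σx)(Σy)/n = 44.1 − 0.728571 = 43.371429
b = Sxy/Sxx = 43.371429/63.428571 = 0.683784
a = ȳ − b·x̄ = 0.014286 − 0.683784·7.285714 = -4.967568
ŷ(1) = a + b·1 = -4.967568 + 0.683784·1 = -4.283784

-4.2838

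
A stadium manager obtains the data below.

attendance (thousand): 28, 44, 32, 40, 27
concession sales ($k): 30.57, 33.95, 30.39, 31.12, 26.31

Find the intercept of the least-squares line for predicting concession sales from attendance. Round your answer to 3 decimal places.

20.217

n = 5, Σx = 171, Σy = 152.34, Σxy = 5277.41, Σx² = 6073
Sxx = Σx² − (Σx)²/n = 6073 − 5848.2 = 224.8
Sxy = Σxy − (Σx)(Σy)/n = 5277.41 − 5210.028 = 67.382
b = Sxy/Sxx = 67.382/224.8 = 0.299742
a = ȳ − b·x̄ = 30.468 − 0.299742·34.2 = 20.216824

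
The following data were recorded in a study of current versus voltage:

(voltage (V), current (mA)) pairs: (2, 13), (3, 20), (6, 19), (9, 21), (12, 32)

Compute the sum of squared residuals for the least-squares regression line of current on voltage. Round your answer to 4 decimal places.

n = 5, Σx = 32, Σy = 105, Σxy = 773, Σx² = 274, Σy² = 2395
Sxx = Σx² − (Σx)²/n = 274 − 204.8 = 69.2
Sxy = Σxy − (Σx)(Σy)/n = 773 − 672 = 101
Syy = Σy² − (Σy)²/n = 2395 − 2205 = 190
b = Sxy/Sxx = 101/69.2 = 1.459538
SSE = Syy − b·Sxy = 190 − 1.459538·101 = 42.586705

42.5867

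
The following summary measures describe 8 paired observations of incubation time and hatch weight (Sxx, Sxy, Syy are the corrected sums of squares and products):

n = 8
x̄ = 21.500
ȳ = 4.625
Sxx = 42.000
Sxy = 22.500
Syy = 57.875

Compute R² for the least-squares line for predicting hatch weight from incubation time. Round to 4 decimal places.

R² = Sxy²/(Sxx·Syy) = (22.5)²/(42·57.875) = 0.208269

0.2083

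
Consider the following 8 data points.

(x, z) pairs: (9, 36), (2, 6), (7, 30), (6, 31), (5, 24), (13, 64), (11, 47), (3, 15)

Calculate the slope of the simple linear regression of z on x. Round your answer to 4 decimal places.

4.6569

n = 8, Σx = 56, Σy = 253, Σxy = 2246, Σx² = 494
Sxx = Σx² − (Σx)²/n = 494 − 392 = 102
Sxy = Σxy − (Σx)(Σy)/n = 2246 − 1771 = 475
b = Sxy/Sxx = 475/102 = 4.656863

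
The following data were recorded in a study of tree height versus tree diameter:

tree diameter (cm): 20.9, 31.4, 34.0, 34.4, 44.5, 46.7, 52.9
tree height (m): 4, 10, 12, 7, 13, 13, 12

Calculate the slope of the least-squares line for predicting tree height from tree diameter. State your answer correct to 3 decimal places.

n = 7, Σx = 264.8, Σy = 71, Σxy = 2866.8, Σx² = 10721.68
Sxx = Σx² − (Σx)²/n = 10721.68 − 10017.005714 = 704.674286
Sxy = Σxy − (Σx)(Σy)/n = 2866.8 − 2685.828571 = 180.971429
b = Sxy/Sxx = 180.971429/704.674286 = 0.256816

0.257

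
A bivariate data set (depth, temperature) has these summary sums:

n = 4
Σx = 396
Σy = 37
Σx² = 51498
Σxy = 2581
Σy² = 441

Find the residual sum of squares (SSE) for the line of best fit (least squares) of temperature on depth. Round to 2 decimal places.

Sxx = Σx² − (Σx)²/n = 51498 − 39204 = 12294
Sxy = Σxy − (Σx)(Σy)/n = 2581 − 3663 = -1082
Syy = Σy² − (Σy)²/n = 441 − 342.25 = 98.75
b = Sxy/Sxx = -1082/12294 = -0.088010
SSE = Syy − b·Sxy = 98.75 − (-0.088010)·(-1082) = 3.522735

3.52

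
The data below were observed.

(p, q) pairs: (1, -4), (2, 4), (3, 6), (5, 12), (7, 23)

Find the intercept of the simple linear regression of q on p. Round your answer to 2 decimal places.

-6.60

n = 5, Σx = 18, Σy = 41, Σxy = 243, Σx² = 88
Sxx = Σx² − (Σx)²/n = 88 − 64.8 = 23.2
Sxy = Σxy − (Σx)(Σy)/n = 243 − 147.6 = 95.4
b = Sxy/Sxx = 95.4/23.2 = 4.112069
a = ȳ − b·x̄ = 8.2 − 4.112069·3.6 = -6.603448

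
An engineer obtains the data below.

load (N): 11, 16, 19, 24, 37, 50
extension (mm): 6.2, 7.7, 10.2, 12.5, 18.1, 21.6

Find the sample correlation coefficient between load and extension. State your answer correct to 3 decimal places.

0.991

n = 6, Σx = 157, Σy = 76.3, Σxy = 2434.9, Σx² = 5183, Σy² = 1152.19
Sxx = Σx² − (Σx)²/n = 5183 − 4108.166667 = 1074.833333
Sxy = Σxy − (Σx)(Σy)/n = 2434.9 − 1996.516667 = 438.383333
Syy = Σy² − (Σy)²/n = 1152.19 − 970.281667 = 181.908333
r = Sxy/√(Sxx·Syy) = 438.383333/√(195521.140278) = 438.383333/442.177725 = 0.991419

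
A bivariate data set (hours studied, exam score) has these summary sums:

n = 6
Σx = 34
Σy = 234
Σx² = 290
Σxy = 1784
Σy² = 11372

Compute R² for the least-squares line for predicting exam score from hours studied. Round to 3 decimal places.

Sxx = Σx² − (Σx)²/n = 290 − 192.666667 = 97.333333
Sxy = Σxy − (Σx)(Σy)/n = 1784 − 1326 = 458
Syy = Σy² − (Σy)²/n = 11372 − 9126 = 2246
R² = Sxy²/(Sxx·Syy) = (458)²/(97.333333·2246) = 0.959532

0.960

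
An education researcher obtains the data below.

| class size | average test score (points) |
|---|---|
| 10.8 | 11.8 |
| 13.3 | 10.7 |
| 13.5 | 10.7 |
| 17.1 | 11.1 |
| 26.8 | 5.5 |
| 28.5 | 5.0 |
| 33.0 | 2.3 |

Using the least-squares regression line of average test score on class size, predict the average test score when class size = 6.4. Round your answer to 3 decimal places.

n = 7, Σx = 143, Σy = 57.1, Σxy = 969.81, Σx² = 3387.68
Sxx = Σx² − (Σx)²/n = 3387.68 − 2921.285714 = 466.394286
Sxy = Σxy − (Σx)(Σy)/n = 969.81 − 1166.471429 = -196.661429
b = Sxy/Sxx = -196.661429/466.394286 = -0.421663
a = ȳ − b·x̄ = 8.157143 − (-0.421663)·20.428571 = 16.771125
ŷ(6.4) = a + b·6.4 = 16.771125 + (-0.421663)·6.4 = 14.072479

14.072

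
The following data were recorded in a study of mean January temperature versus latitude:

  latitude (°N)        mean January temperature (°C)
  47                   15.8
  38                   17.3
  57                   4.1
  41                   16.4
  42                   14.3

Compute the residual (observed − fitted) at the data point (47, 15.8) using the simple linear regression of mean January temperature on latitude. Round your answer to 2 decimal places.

3.56

n = 5, Σx = 225, Σy = 67.9, Σxy = 2906.7, Σx² = 10347
Sxx = Σx² − (Σx)²/n = 10347 − 10125 = 222
Sxy = Σxy − (Σx)(Σy)/n = 2906.7 − 3055.5 = -148.8
b = Sxy/Sxx = -148.8/222 = -0.670270
a = ȳ − b·x̄ = 13.58 − (-0.670270)·45 = 43.742162
ŷ(47) = 43.742162 + (-0.670270)·47 = 12.239459
residual = y − ŷ = 15.8 − 12.239459 = 3.560541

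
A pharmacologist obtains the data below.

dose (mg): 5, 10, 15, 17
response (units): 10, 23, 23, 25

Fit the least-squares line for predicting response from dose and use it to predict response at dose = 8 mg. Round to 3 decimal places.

16.003

n = 4, Σx = 47, Σy = 81, Σxy = 1050, Σx² = 639
Sxx = Σx² − (Σx)²/n = 639 − 552.25 = 86.75
Sxy = Σxy − (Σx)(Σy)/n = 1050 − 951.75 = 98.25
b = Sxy/Sxx = 98.25/86.75 = 1.132565
a = ȳ − b·x̄ = 20.25 − 1.132565·11.75 = 6.942363
ŷ(8) = a + b·8 = 6.942363 + 1.132565·8 = 16.002882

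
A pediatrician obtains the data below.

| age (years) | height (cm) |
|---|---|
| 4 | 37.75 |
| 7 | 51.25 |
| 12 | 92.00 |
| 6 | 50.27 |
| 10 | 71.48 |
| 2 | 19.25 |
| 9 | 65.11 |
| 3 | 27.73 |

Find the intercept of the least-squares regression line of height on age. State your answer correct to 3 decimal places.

n = 8, Σx = 53, Σy = 414.84, Σxy = 3337.85, Σx² = 439
Sxx = Σx² − (Σx)²/n = 439 − 351.125 = 87.875
Sxy = Σxy − (Σx)(Σy)/n = 3337.85 − 2748.315 = 589.535
b = Sxy/Sxx = 589.535/87.875 = 6.708791
a = ȳ − b·x̄ = 51.855 − 6.708791·6.625 = 7.409260

7.409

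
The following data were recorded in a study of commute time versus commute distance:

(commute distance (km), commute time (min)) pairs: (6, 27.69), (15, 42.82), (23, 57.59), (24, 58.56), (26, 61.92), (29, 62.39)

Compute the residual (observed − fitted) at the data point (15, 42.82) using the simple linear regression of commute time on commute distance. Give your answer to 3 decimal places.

n = 6, Σx = 123, Σy = 310.97, Σxy = 6957.68, Σx² = 2883
Sxx = Σx² − (Σx)²/n = 2883 − 2521.5 = 361.5
Sxy = Σxy − (Σx)(Σy)/n = 6957.68 − 6374.885 = 582.795
b = Sxy/Sxx = 582.795/361.5 = 1.612158
a = ȳ − b·x̄ = 51.828333 − 1.612158·20.5 = 18.779101
ŷ(15) = 18.779101 + 1.612158·15 = 42.961466
residual = y − ŷ = 42.82 − 42.961466 = -0.141466

-0.141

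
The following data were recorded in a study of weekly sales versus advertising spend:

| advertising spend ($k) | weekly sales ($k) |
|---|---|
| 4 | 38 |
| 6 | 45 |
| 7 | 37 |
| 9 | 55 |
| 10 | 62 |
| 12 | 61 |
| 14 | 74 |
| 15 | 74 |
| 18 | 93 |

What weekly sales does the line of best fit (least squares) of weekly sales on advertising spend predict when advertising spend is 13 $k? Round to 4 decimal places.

n = 9, Σx = 95, Σy = 539, Σxy = 6348, Σx² = 1171
Sxx = Σx² − (Σx)²/n = 1171 − 1002.777778 = 168.222222
Sxy = Σxy − (Σx)(Σy)/n = 6348 − 5689.444444 = 658.555556
b = Sxy/Sxx = 658.555556/168.222222 = 3.914795
a = ȳ − b·x̄ = 59.888889 − 3.914795·10.555556 = 18.566050
ŷ(13) = a + b·13 = 18.566050 + 3.914795·13 = 69.458388

69.4584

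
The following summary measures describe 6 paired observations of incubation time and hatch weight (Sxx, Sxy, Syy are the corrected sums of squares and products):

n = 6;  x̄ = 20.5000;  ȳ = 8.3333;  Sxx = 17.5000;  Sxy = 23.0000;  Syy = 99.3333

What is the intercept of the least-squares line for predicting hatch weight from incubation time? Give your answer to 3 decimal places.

-18.610

b = Sxy/Sxx = 23/17.5 = 1.314286
a = ȳ − b·x̄ = 8.3333 − 1.314286·20.5 = -18.609557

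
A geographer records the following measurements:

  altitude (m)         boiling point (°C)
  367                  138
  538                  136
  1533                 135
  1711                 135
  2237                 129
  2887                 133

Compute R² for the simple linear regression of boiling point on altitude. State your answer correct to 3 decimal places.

n = 6, Σx = 9273, Σy = 806, Σxy = 1234298, Σx² = 19040681, Σy² = 108320
Sxx = Σx² − (Σx)²/n = 19040681 − 14331421.5 = 4709259.5
Sxy = Σxy − (Σx)(Σy)/n = 1234298 − 1245673 = -11375
Syy = Σy² − (Σy)²/n = 108320 − 108272.666667 = 47.333333
R² = Sxy²/(Sxx·Syy) = (-11375)²/(4709259.5·47.333333) = 0.580474

0.580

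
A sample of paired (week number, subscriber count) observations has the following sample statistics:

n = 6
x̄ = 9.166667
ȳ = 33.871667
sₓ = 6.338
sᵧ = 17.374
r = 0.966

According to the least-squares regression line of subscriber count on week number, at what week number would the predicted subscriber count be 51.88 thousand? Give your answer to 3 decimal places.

b = r · sᵧ/sₓ = 0.966 · 17.374/6.338 = 2.648041
a = ȳ − b·x̄ = 33.871667 − 2.648041·9.166667 = 9.597957
Set a + b·x = 51.88: x = (51.88 − 9.597957) / 2.648041 = 15.967292

15.967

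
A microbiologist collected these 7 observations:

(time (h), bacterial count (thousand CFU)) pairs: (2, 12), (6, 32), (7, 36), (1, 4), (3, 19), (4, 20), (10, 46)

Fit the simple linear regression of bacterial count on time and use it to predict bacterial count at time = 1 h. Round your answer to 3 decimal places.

7.125

n = 7, Σx = 33, Σy = 169, Σxy = 1069, Σx² = 215
Sxx = Σx² − (Σx)²/n = 215 − 155.571429 = 59.428571
Sxy = Σxy − (Σx)(Σy)/n = 1069 − 796.714286 = 272.285714
b = Sxy/Sxx = 272.285714/59.428571 = 4.581731
a = ȳ − b·x̄ = 24.142857 − 4.581731·4.714286 = 2.543269
ŷ(1) = a + b·1 = 2.543269 + 4.581731·1 = 7.125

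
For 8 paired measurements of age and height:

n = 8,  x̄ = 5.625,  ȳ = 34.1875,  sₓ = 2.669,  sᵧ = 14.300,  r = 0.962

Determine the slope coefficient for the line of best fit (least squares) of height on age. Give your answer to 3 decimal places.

b = r · sᵧ/sₓ = 0.962 · 14.3/2.669 = 5.154215

5.154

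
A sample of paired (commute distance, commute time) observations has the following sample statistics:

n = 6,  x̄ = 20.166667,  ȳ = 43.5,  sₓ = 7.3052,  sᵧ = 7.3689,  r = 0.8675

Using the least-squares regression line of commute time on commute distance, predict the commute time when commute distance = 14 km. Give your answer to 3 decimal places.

b = r · sᵧ/sₓ = 0.8675 · 7.3689/7.3052 = 0.875064
a = ȳ − b·x̄ = 43.5 − 0.875064·20.166667 = 25.852867
ŷ(14) = a + b·14 = 25.852867 + 0.875064·14 = 38.103769

38.104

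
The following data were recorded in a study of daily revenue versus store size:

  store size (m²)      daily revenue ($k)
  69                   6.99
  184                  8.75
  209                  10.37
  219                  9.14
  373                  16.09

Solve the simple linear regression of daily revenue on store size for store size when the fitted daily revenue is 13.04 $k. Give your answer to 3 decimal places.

301.644

n = 5, Σx = 1054, Σy = 51.34, Σxy = 12262.87, Σx² = 269388
Sxx = Σx² − (Σx)²/n = 269388 − 222183.2 = 47204.8
Sxy = Σxy − (Σx)(Σy)/n = 12262.87 − 10822.472 = 1440.398
b = Sxy/Sxx = 1440.398/47204.8 = 0.030514
a = ȳ − b·x̄ = 10.268 − 0.030514·210.8 = 3.835690
Set a + b·x = 13.04: x = (13.04 − 3.835690) / 0.030514 = 301.644132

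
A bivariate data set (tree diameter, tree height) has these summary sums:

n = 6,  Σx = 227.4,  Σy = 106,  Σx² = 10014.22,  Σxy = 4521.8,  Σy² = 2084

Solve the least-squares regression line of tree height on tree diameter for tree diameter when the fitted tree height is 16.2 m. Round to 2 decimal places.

33.84

Sxx = Σx² − (Σx)²/n = 10014.22 − 8618.46 = 1395.76
Sxy = Σxy − (Σx)(Σy)/n = 4521.8 − 4017.4 = 504.4
b = Sxy/Sxx = 504.4/1395.76 = 0.361380
a = ȳ − b·x̄ = 17.666667 − 0.361380·37.9 = 3.970358
Set a + b·x = 16.2: x = (16.2 − 3.970358) / 0.361380 = 33.841486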